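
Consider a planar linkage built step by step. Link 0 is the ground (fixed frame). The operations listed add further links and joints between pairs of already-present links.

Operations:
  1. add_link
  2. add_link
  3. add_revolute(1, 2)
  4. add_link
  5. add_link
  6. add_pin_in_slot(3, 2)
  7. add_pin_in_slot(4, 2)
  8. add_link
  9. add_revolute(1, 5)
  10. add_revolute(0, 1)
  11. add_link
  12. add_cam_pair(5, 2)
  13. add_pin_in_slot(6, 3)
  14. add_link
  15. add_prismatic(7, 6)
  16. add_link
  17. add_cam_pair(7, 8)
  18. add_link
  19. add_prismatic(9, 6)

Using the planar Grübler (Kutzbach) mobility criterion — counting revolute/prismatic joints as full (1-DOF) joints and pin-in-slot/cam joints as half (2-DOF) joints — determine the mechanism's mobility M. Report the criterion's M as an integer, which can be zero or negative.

M = 12

(L,J1,J2)=(1,0,0); link0 fixed
link1: (2,0,0)
link2: (3,0,0)
R 1-2 [J1]: (3,1,0)
link3: (4,1,0)
link4: (5,1,0)
PS 3-2 [J2]: (5,1,1)
PS 4-2 [J2]: (5,1,2)
link5: (6,1,2)
R 1-5 [J1]: (6,2,2)
R 0-1 [J1]: (6,3,2)
link6: (7,3,2)
C 5-2 [J2]: (7,3,3)
PS 6-3 [J2]: (7,3,4)
link7: (8,3,4)
P 7-6 [J1]: (8,4,4)
link8: (9,4,4)
C 7-8 [J2]: (9,4,5)
link9: (10,4,5)
P 9-6 [J1]: (10,5,5)
Grübler: 3·9 − 2·5 − 5 = 12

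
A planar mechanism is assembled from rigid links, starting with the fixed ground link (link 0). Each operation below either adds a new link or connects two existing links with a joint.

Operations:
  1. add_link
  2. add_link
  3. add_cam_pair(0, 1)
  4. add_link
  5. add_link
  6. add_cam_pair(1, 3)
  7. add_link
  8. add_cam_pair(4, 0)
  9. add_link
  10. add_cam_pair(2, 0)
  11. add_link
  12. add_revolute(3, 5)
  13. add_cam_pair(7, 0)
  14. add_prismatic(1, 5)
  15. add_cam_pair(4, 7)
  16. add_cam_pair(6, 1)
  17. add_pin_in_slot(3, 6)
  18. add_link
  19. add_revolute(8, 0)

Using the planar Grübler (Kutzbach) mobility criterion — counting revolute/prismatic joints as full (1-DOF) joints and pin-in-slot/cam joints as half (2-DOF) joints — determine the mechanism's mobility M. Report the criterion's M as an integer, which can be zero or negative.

(L,J1,J2)=(1,0,0); link0 fixed
link1: (2,0,0)
link2: (3,0,0)
C 0-1 [J2]: (3,0,1)
link3: (4,0,1)
link4: (5,0,1)
C 1-3 [J2]: (5,0,2)
link5: (6,0,2)
C 4-0 [J2]: (6,0,3)
link6: (7,0,3)
C 2-0 [J2]: (7,0,4)
link7: (8,0,4)
R 3-5 [J1]: (8,1,4)
C 7-0 [J2]: (8,1,5)
P 1-5 [J1]: (8,2,5)
C 4-7 [J2]: (8,2,6)
C 6-1 [J2]: (8,2,7)
PS 3-6 [J2]: (8,2,8)
link8: (9,2,8)
R 8-0 [J1]: (9,3,8)
Grübler: 3·8 − 2·3 − 8 = 10

M = 10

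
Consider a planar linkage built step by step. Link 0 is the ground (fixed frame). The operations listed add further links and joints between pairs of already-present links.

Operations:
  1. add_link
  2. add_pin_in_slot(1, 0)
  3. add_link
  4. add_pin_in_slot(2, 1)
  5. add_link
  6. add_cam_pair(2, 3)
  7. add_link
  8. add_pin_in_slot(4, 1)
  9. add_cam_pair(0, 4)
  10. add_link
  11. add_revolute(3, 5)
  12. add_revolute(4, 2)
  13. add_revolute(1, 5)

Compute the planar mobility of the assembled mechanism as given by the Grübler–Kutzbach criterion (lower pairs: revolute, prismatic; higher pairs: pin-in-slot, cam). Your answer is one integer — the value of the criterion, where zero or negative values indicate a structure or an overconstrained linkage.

link 0 = ground. State L|J1|J2 = 1|0|0
+link1  2|0|0
PS(1,0) f=2→J2  2|0|1
+link2  3|0|1
PS(2,1) f=2→J2  3|0|2
+link3  4|0|2
C(2,3) f=2→J2  4|0|3
+link4  5|0|3
PS(4,1) f=2→J2  5|0|4
C(0,4) f=2→J2  5|0|5
+link5  6|0|5
R(3,5) f=1→J1  6|1|5
R(4,2) f=1→J1  6|2|5
R(1,5) f=1→J1  6|3|5
M = 3(6−1)−2·3−5 = 15−6−5 = 4

M = 4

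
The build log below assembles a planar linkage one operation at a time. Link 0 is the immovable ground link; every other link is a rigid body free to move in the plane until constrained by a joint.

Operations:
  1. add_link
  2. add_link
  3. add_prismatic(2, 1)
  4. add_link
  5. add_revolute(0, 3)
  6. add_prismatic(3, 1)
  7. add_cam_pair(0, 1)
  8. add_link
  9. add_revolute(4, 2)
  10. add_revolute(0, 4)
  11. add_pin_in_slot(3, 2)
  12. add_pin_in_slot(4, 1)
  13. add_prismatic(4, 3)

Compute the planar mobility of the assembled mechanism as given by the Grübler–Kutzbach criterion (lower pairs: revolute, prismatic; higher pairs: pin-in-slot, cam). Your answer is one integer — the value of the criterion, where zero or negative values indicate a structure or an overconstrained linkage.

[1;0;0] (link 0 is ground)
L+ [2;0;0]
L+ [3;0;0]
P(2,1)∈J1 [3;1;0]
L+ [4;1;0]
R(0,3)∈J1 [4;2;0]
P(3,1)∈J1 [4;3;0]
C(0,1)∈J2 [4;3;1]
L+ [5;3;1]
R(4,2)∈J1 [5;4;1]
R(0,4)∈J1 [5;5;1]
PS(3,2)∈J2 [5;5;2]
PS(4,1)∈J2 [5;5;3]
P(4,3)∈J1 [5;6;3]
mobility = 12 − 12 − 3 = -3

M = -3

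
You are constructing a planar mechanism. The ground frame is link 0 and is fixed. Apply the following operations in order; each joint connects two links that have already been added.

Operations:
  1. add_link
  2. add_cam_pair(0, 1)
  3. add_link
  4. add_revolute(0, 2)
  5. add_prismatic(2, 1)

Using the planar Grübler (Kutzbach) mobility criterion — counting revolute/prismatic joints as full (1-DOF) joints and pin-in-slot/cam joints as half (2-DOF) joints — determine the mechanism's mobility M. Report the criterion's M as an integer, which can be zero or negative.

M = 1

(L,J1,J2)=(1,0,0); link0 fixed
link1: (2,0,0)
C 0-1 [J2]: (2,0,1)
link2: (3,0,1)
R 0-2 [J1]: (3,1,1)
P 2-1 [J1]: (3,2,1)
Grübler: 3·2 − 2·2 − 1 = 1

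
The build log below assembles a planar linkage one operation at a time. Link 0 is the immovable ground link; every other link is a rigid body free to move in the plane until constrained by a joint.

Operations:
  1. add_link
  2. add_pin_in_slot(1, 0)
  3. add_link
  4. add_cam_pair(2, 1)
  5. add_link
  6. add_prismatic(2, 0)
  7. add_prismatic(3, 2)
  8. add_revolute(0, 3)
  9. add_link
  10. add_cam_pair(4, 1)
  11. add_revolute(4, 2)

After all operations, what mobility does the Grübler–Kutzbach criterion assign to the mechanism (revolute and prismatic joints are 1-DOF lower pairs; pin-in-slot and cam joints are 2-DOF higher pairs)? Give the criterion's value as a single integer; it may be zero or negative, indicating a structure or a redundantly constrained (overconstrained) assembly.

M = 1

[1;0;0] (link 0 is ground)
L+ [2;0;0]
PS(1,0)∈J2 [2;0;1]
L+ [3;0;1]
C(2,1)∈J2 [3;0;2]
L+ [4;0;2]
P(2,0)∈J1 [4;1;2]
P(3,2)∈J1 [4;2;2]
R(0,3)∈J1 [4;3;2]
L+ [5;3;2]
C(4,1)∈J2 [5;3;3]
R(4,2)∈J1 [5;4;3]
mobility = 12 − 8 − 3 = 1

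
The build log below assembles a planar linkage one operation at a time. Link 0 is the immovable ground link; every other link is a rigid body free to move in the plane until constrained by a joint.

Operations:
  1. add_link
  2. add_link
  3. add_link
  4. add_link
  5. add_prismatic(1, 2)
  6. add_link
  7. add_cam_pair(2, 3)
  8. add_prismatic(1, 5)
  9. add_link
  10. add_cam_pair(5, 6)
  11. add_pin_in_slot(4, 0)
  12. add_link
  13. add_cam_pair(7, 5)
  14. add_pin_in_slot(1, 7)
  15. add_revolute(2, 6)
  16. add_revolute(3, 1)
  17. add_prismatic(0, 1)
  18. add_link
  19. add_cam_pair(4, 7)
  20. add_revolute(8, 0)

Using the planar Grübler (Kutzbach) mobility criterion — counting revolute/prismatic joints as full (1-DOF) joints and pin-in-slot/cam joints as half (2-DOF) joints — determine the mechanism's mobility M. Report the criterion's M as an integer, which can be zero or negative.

(L,J1,J2)=(1,0,0); link0 fixed
link1: (2,0,0)
link2: (3,0,0)
link3: (4,0,0)
link4: (5,0,0)
P 1-2 [J1]: (5,1,0)
link5: (6,1,0)
C 2-3 [J2]: (6,1,1)
P 1-5 [J1]: (6,2,1)
link6: (7,2,1)
C 5-6 [J2]: (7,2,2)
PS 4-0 [J2]: (7,2,3)
link7: (8,2,3)
C 7-5 [J2]: (8,2,4)
PS 1-7 [J2]: (8,2,5)
R 2-6 [J1]: (8,3,5)
R 3-1 [J1]: (8,4,5)
P 0-1 [J1]: (8,5,5)
link8: (9,5,5)
C 4-7 [J2]: (9,5,6)
R 8-0 [J1]: (9,6,6)
Grübler: 3·8 − 2·6 − 6 = 6

M = 6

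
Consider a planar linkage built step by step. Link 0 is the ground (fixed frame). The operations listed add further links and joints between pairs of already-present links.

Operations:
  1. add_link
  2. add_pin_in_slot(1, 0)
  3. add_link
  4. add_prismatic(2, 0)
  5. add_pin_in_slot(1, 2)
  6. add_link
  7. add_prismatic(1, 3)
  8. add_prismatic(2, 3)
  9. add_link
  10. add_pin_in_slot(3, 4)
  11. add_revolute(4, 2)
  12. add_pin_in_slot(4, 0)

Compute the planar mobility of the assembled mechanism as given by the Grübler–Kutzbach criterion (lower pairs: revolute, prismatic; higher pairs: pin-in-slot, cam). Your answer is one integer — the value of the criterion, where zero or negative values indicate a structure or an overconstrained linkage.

[1;0;0] (link 0 is ground)
L+ [2;0;0]
PS(1,0)∈J2 [2;0;1]
L+ [3;0;1]
P(2,0)∈J1 [3;1;1]
PS(1,2)∈J2 [3;1;2]
L+ [4;1;2]
P(1,3)∈J1 [4;2;2]
P(2,3)∈J1 [4;3;2]
L+ [5;3;2]
PS(3,4)∈J2 [5;3;3]
R(4,2)∈J1 [5;4;3]
PS(4,0)∈J2 [5;4;4]
mobility = 12 − 8 − 4 = 0

M = 0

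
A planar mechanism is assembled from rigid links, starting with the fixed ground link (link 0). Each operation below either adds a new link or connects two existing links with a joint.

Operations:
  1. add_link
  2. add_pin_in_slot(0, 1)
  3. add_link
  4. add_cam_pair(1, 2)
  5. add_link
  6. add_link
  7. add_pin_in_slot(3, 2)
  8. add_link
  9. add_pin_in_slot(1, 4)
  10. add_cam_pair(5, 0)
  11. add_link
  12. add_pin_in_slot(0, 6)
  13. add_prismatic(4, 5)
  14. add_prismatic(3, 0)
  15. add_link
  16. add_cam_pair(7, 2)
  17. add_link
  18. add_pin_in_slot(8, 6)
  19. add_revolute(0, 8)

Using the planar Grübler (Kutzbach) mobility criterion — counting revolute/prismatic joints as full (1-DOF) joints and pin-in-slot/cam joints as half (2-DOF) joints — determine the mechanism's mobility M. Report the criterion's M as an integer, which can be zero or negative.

[1;0;0] (link 0 is ground)
L+ [2;0;0]
PS(0,1)∈J2 [2;0;1]
L+ [3;0;1]
C(1,2)∈J2 [3;0;2]
L+ [4;0;2]
L+ [5;0;2]
PS(3,2)∈J2 [5;0;3]
L+ [6;0;3]
PS(1,4)∈J2 [6;0;4]
C(5,0)∈J2 [6;0;5]
L+ [7;0;5]
PS(0,6)∈J2 [7;0;6]
P(4,5)∈J1 [7;1;6]
P(3,0)∈J1 [7;2;6]
L+ [8;2;6]
C(7,2)∈J2 [8;2;7]
L+ [9;2;7]
PS(8,6)∈J2 [9;2;8]
R(0,8)∈J1 [9;3;8]
mobility = 24 − 6 − 8 = 10

M = 10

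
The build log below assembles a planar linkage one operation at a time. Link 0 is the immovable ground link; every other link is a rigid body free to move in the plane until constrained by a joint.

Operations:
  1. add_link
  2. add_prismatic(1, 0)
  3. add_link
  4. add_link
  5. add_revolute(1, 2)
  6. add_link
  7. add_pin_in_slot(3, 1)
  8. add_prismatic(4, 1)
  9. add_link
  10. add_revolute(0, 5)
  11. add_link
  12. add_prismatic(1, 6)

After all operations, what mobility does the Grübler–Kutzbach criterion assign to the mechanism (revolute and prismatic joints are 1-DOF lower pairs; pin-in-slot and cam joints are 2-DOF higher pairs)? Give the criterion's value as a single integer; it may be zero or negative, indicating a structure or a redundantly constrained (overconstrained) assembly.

(L,J1,J2)=(1,0,0); link0 fixed
link1: (2,0,0)
P 1-0 [J1]: (2,1,0)
link2: (3,1,0)
link3: (4,1,0)
R 1-2 [J1]: (4,2,0)
link4: (5,2,0)
PS 3-1 [J2]: (5,2,1)
P 4-1 [J1]: (5,3,1)
link5: (6,3,1)
R 0-5 [J1]: (6,4,1)
link6: (7,4,1)
P 1-6 [J1]: (7,5,1)
Grübler: 3·6 − 2·5 − 1 = 7

M = 7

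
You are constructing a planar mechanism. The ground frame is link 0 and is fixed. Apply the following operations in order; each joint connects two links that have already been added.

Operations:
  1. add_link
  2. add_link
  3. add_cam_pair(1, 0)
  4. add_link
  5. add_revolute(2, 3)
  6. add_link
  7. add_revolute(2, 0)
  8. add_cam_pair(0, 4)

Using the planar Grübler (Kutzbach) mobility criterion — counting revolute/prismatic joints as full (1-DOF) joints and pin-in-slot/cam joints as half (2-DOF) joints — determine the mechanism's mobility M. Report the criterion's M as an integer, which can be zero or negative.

M = 6

(L,J1,J2)=(1,0,0); link0 fixed
link1: (2,0,0)
link2: (3,0,0)
C 1-0 [J2]: (3,0,1)
link3: (4,0,1)
R 2-3 [J1]: (4,1,1)
link4: (5,1,1)
R 2-0 [J1]: (5,2,1)
C 0-4 [J2]: (5,2,2)
Grübler: 3·4 − 2·2 − 2 = 6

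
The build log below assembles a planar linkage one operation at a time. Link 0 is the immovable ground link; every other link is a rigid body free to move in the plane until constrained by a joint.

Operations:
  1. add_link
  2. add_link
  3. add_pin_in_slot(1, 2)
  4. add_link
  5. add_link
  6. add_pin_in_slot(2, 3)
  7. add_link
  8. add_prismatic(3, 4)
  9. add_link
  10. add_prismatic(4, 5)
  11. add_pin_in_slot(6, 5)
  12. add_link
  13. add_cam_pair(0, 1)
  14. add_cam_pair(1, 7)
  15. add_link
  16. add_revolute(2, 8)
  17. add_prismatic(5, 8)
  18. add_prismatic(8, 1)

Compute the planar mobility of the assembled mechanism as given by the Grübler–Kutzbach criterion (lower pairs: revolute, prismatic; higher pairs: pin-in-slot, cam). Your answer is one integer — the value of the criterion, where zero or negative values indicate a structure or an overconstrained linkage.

(L,J1,J2)=(1,0,0); link0 fixed
link1: (2,0,0)
link2: (3,0,0)
PS 1-2 [J2]: (3,0,1)
link3: (4,0,1)
link4: (5,0,1)
PS 2-3 [J2]: (5,0,2)
link5: (6,0,2)
P 3-4 [J1]: (6,1,2)
link6: (7,1,2)
P 4-5 [J1]: (7,2,2)
PS 6-5 [J2]: (7,2,3)
link7: (8,2,3)
C 0-1 [J2]: (8,2,4)
C 1-7 [J2]: (8,2,5)
link8: (9,2,5)
R 2-8 [J1]: (9,3,5)
P 5-8 [J1]: (9,4,5)
P 8-1 [J1]: (9,5,5)
Grübler: 3·8 − 2·5 − 5 = 9

M = 9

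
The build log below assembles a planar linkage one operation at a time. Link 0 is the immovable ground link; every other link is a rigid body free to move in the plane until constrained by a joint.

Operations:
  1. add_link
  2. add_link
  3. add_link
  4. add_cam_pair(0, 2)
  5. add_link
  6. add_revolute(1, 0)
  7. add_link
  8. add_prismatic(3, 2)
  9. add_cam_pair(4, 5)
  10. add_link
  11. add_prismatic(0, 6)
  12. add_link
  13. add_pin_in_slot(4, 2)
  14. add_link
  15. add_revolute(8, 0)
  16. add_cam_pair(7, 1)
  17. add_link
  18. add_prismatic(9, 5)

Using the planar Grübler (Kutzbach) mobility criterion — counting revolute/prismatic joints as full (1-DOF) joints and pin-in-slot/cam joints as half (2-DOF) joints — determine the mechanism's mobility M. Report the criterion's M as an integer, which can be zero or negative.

L=1 J1=0 J2=0
add link → L=2 J1=0 J2=0
add link → L=3 J1=0 J2=0
add link → L=4 J1=0 J2=0
C@0,2 dof=2 J2 → L=4 J1=0 J2=1
add link → L=5 J1=0 J2=1
R@1,0 dof=1 J1 → L=5 J1=1 J2=1
add link → L=6 J1=1 J2=1
P@3,2 dof=1 J1 → L=6 J1=2 J2=1
C@4,5 dof=2 J2 → L=6 J1=2 J2=2
add link → L=7 J1=2 J2=2
P@0,6 dof=1 J1 → L=7 J1=3 J2=2
add link → L=8 J1=3 J2=2
PS@4,2 dof=2 J2 → L=8 J1=3 J2=3
add link → L=9 J1=3 J2=3
R@8,0 dof=1 J1 → L=9 J1=4 J2=3
C@7,1 dof=2 J2 → L=9 J1=4 J2=4
add link → L=10 J1=4 J2=4
P@9,5 dof=1 J1 → L=10 J1=5 J2=4
M=3(L−1)−2J1−J2=3·9−2·5−4=13

M = 13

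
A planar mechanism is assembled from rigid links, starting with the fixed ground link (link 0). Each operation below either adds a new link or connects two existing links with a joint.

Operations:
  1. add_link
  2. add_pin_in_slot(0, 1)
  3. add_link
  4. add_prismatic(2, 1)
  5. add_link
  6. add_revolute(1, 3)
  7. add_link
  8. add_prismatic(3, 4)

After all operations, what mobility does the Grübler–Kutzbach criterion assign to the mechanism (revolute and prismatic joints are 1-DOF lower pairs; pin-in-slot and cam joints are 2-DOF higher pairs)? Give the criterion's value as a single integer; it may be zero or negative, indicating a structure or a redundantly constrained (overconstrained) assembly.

M = 5

L=1 J1=0 J2=0
add link → L=2 J1=0 J2=0
PS@0,1 dof=2 J2 → L=2 J1=0 J2=1
add link → L=3 J1=0 J2=1
P@2,1 dof=1 J1 → L=3 J1=1 J2=1
add link → L=4 J1=1 J2=1
R@1,3 dof=1 J1 → L=4 J1=2 J2=1
add link → L=5 J1=2 J2=1
P@3,4 dof=1 J1 → L=5 J1=3 J2=1
M=3(L−1)−2J1−J2=3·4−2·3−1=5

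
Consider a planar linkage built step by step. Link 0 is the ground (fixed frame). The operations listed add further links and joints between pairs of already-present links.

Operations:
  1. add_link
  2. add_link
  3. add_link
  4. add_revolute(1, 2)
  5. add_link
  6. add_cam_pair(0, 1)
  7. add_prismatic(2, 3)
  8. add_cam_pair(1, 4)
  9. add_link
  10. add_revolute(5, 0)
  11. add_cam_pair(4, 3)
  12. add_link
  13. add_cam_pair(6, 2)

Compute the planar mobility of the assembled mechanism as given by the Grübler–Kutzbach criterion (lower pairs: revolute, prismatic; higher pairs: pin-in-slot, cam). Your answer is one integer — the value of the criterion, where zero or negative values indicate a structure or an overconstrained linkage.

L=1 J1=0 J2=0
add link → L=2 J1=0 J2=0
add link → L=3 J1=0 J2=0
add link → L=4 J1=0 J2=0
R@1,2 dof=1 J1 → L=4 J1=1 J2=0
add link → L=5 J1=1 J2=0
C@0,1 dof=2 J2 → L=5 J1=1 J2=1
P@2,3 dof=1 J1 → L=5 J1=2 J2=1
C@1,4 dof=2 J2 → L=5 J1=2 J2=2
add link → L=6 J1=2 J2=2
R@5,0 dof=1 J1 → L=6 J1=3 J2=2
C@4,3 dof=2 J2 → L=6 J1=3 J2=3
add link → L=7 J1=3 J2=3
C@6,2 dof=2 J2 → L=7 J1=3 J2=4
M=3(L−1)−2J1−J2=3·6−2·3−4=8

M = 8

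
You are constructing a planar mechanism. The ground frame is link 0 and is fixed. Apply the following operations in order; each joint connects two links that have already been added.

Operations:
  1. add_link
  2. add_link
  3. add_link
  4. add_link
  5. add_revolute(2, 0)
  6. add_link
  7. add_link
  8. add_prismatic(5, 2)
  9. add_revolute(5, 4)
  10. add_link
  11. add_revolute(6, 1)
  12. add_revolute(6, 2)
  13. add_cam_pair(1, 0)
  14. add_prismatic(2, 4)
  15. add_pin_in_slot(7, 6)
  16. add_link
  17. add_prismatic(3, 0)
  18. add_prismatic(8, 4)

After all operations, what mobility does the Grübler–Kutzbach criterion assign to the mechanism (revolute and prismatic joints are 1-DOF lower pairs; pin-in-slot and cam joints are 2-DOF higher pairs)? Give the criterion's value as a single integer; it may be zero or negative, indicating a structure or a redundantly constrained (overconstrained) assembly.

M = 6

L=1 J1=0 J2=0
add link → L=2 J1=0 J2=0
add link → L=3 J1=0 J2=0
add link → L=4 J1=0 J2=0
add link → L=5 J1=0 J2=0
R@2,0 dof=1 J1 → L=5 J1=1 J2=0
add link → L=6 J1=1 J2=0
add link → L=7 J1=1 J2=0
P@5,2 dof=1 J1 → L=7 J1=2 J2=0
R@5,4 dof=1 J1 → L=7 J1=3 J2=0
add link → L=8 J1=3 J2=0
R@6,1 dof=1 J1 → L=8 J1=4 J2=0
R@6,2 dof=1 J1 → L=8 J1=5 J2=0
C@1,0 dof=2 J2 → L=8 J1=5 J2=1
P@2,4 dof=1 J1 → L=8 J1=6 J2=1
PS@7,6 dof=2 J2 → L=8 J1=6 J2=2
add link → L=9 J1=6 J2=2
P@3,0 dof=1 J1 → L=9 J1=7 J2=2
P@8,4 dof=1 J1 → L=9 J1=8 J2=2
M=3(L−1)−2J1−J2=3·8−2·8−2=6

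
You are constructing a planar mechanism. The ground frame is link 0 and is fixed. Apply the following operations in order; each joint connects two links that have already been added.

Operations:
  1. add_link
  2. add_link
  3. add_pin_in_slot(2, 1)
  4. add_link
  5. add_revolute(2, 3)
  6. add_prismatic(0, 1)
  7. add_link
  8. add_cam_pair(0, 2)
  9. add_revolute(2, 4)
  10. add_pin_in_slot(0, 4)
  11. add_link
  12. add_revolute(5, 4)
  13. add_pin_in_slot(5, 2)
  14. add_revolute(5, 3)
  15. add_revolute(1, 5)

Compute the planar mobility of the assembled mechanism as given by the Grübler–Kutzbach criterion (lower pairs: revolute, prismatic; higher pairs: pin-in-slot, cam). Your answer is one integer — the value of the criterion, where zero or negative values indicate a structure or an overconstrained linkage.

link 0 = ground. State L|J1|J2 = 1|0|0
+link1  2|0|0
+link2  3|0|0
PS(2,1) f=2→J2  3|0|1
+link3  4|0|1
R(2,3) f=1→J1  4|1|1
P(0,1) f=1→J1  4|2|1
+link4  5|2|1
C(0,2) f=2→J2  5|2|2
R(2,4) f=1→J1  5|3|2
PS(0,4) f=2→J2  5|3|3
+link5  6|3|3
R(5,4) f=1→J1  6|4|3
PS(5,2) f=2→J2  6|4|4
R(5,3) f=1→J1  6|5|4
R(1,5) f=1→J1  6|6|4
M = 3(6−1)−2·6−4 = 15−12−4 = -1

M = -1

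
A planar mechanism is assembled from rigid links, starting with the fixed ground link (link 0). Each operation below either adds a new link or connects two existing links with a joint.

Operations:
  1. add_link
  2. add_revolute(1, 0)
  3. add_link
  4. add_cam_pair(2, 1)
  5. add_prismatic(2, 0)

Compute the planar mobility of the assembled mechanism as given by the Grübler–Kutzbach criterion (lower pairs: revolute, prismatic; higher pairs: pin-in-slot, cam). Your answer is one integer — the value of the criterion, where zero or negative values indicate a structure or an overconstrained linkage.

M = 1

L=1 J1=0 J2=0
add link → L=2 J1=0 J2=0
R@1,0 dof=1 J1 → L=2 J1=1 J2=0
add link → L=3 J1=1 J2=0
C@2,1 dof=2 J2 → L=3 J1=1 J2=1
P@2,0 dof=1 J1 → L=3 J1=2 J2=1
M=3(L−1)−2J1−J2=3·2−2·2−1=1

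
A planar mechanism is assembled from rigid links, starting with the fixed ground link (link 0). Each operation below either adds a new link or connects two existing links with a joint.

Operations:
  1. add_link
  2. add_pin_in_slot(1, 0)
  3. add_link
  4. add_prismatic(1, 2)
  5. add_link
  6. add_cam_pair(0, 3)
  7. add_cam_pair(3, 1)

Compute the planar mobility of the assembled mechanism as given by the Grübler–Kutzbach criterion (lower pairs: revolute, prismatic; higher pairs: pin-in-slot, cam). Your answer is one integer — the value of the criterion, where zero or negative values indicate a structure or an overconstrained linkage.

ground; <1,0,0>
#1 <2,0,0>
PS:1↔0 J2 <2,0,1>
#2 <3,0,1>
P:1↔2 J1 <3,1,1>
#3 <4,1,1>
C:0↔3 J2 <4,1,2>
C:3↔1 J2 <4,1,3>
3×3 − 2×1 − 1×3 = 4

M = 4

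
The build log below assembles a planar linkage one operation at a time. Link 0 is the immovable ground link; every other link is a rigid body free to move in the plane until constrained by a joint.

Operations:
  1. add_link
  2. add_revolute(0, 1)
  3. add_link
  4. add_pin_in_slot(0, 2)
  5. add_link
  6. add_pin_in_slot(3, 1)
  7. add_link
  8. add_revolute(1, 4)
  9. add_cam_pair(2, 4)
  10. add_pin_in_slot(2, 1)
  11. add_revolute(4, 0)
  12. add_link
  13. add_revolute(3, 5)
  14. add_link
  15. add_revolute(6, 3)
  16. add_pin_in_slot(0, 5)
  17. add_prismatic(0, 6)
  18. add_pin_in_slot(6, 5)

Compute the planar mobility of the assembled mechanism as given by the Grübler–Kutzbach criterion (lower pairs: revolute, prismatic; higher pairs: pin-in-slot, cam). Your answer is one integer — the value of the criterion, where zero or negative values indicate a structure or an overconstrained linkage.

M = 0

(L,J1,J2)=(1,0,0); link0 fixed
link1: (2,0,0)
R 0-1 [J1]: (2,1,0)
link2: (3,1,0)
PS 0-2 [J2]: (3,1,1)
link3: (4,1,1)
PS 3-1 [J2]: (4,1,2)
link4: (5,1,2)
R 1-4 [J1]: (5,2,2)
C 2-4 [J2]: (5,2,3)
PS 2-1 [J2]: (5,2,4)
R 4-0 [J1]: (5,3,4)
link5: (6,3,4)
R 3-5 [J1]: (6,4,4)
link6: (7,4,4)
R 6-3 [J1]: (7,5,4)
PS 0-5 [J2]: (7,5,5)
P 0-6 [J1]: (7,6,5)
PS 6-5 [J2]: (7,6,6)
Grübler: 3·6 − 2·6 − 6 = 0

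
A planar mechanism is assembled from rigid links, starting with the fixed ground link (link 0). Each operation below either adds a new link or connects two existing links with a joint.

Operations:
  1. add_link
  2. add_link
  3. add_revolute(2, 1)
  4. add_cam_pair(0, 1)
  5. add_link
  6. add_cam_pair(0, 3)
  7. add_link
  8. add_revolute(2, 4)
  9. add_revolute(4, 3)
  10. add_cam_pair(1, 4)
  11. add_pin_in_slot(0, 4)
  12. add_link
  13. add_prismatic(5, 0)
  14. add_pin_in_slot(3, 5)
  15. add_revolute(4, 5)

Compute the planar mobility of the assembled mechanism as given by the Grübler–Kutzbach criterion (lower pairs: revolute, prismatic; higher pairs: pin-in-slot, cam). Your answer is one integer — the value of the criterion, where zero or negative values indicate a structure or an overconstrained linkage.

M = 0

[1;0;0] (link 0 is ground)
L+ [2;0;0]
L+ [3;0;0]
R(2,1)∈J1 [3;1;0]
C(0,1)∈J2 [3;1;1]
L+ [4;1;1]
C(0,3)∈J2 [4;1;2]
L+ [5;1;2]
R(2,4)∈J1 [5;2;2]
R(4,3)∈J1 [5;3;2]
C(1,4)∈J2 [5;3;3]
PS(0,4)∈J2 [5;3;4]
L+ [6;3;4]
P(5,0)∈J1 [6;4;4]
PS(3,5)∈J2 [6;4;5]
R(4,5)∈J1 [6;5;5]
mobility = 15 − 10 − 5 = 0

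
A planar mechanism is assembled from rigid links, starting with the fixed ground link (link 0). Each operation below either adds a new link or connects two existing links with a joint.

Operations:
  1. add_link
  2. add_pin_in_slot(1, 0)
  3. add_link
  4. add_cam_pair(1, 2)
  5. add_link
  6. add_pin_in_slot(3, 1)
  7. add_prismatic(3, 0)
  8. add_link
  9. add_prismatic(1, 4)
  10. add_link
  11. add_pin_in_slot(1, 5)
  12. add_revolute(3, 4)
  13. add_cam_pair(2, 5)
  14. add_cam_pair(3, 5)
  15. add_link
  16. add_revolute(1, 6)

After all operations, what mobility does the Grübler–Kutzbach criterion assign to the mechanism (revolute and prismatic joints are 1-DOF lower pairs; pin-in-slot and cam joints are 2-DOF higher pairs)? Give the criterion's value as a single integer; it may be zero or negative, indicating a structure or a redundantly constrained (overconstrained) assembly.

M = 4

link 0 = ground. State L|J1|J2 = 1|0|0
+link1  2|0|0
PS(1,0) f=2→J2  2|0|1
+link2  3|0|1
C(1,2) f=2→J2  3|0|2
+link3  4|0|2
PS(3,1) f=2→J2  4|0|3
P(3,0) f=1→J1  4|1|3
+link4  5|1|3
P(1,4) f=1→J1  5|2|3
+link5  6|2|3
PS(1,5) f=2→J2  6|2|4
R(3,4) f=1→J1  6|3|4
C(2,5) f=2→J2  6|3|5
C(3,5) f=2→J2  6|3|6
+link6  7|3|6
R(1,6) f=1→J1  7|4|6
M = 3(7−1)−2·4−6 = 18−8−6 = 4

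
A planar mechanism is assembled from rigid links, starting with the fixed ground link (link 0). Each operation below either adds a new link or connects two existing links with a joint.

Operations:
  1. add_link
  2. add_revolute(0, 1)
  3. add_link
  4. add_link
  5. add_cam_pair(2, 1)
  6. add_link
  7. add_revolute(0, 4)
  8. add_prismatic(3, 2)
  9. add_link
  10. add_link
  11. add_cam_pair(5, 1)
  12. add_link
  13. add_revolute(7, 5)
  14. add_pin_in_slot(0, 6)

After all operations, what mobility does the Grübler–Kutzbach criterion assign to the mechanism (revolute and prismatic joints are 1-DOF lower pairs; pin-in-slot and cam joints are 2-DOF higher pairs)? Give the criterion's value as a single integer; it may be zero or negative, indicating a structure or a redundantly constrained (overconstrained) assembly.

M = 10

[1;0;0] (link 0 is ground)
L+ [2;0;0]
R(0,1)∈J1 [2;1;0]
L+ [3;1;0]
L+ [4;1;0]
C(2,1)∈J2 [4;1;1]
L+ [5;1;1]
R(0,4)∈J1 [5;2;1]
P(3,2)∈J1 [5;3;1]
L+ [6;3;1]
L+ [7;3;1]
C(5,1)∈J2 [7;3;2]
L+ [8;3;2]
R(7,5)∈J1 [8;4;2]
PS(0,6)∈J2 [8;4;3]
mobility = 21 − 8 − 3 = 10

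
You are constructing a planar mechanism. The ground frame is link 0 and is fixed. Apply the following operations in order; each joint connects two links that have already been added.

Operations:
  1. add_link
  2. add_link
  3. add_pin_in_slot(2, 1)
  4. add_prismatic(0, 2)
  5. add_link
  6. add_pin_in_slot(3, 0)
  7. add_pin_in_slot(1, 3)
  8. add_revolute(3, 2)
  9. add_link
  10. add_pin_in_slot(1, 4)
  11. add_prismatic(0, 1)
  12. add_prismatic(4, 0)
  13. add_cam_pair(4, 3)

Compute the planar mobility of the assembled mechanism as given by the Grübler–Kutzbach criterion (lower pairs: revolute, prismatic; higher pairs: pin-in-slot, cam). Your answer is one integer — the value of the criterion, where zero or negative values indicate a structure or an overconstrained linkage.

(L,J1,J2)=(1,0,0); link0 fixed
link1: (2,0,0)
link2: (3,0,0)
PS 2-1 [J2]: (3,0,1)
P 0-2 [J1]: (3,1,1)
link3: (4,1,1)
PS 3-0 [J2]: (4,1,2)
PS 1-3 [J2]: (4,1,3)
R 3-2 [J1]: (4,2,3)
link4: (5,2,3)
PS 1-4 [J2]: (5,2,4)
P 0-1 [J1]: (5,3,4)
P 4-0 [J1]: (5,4,4)
C 4-3 [J2]: (5,4,5)
Grübler: 3·4 − 2·4 − 5 = -1

M = -1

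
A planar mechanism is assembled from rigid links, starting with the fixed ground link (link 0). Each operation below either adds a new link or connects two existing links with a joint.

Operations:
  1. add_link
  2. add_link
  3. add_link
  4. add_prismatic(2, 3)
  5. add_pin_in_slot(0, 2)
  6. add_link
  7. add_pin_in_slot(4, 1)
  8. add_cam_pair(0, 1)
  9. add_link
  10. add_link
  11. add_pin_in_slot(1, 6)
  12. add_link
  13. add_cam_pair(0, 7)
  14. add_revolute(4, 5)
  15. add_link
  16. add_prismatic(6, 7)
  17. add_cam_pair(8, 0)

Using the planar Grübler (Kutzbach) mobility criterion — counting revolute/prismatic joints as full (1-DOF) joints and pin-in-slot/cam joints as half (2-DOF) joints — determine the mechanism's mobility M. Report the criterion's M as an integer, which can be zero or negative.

link 0 = ground. State L|J1|J2 = 1|0|0
+link1  2|0|0
+link2  3|0|0
+link3  4|0|0
P(2,3) f=1→J1  4|1|0
PS(0,2) f=2→J2  4|1|1
+link4  5|1|1
PS(4,1) f=2→J2  5|1|2
C(0,1) f=2→J2  5|1|3
+link5  6|1|3
+link6  7|1|3
PS(1,6) f=2→J2  7|1|4
+link7  8|1|4
C(0,7) f=2→J2  8|1|5
R(4,5) f=1→J1  8|2|5
+link8  9|2|5
P(6,7) f=1→J1  9|3|5
C(8,0) f=2→J2  9|3|6
M = 3(9−1)−2·3−6 = 24−6−6 = 12

M = 12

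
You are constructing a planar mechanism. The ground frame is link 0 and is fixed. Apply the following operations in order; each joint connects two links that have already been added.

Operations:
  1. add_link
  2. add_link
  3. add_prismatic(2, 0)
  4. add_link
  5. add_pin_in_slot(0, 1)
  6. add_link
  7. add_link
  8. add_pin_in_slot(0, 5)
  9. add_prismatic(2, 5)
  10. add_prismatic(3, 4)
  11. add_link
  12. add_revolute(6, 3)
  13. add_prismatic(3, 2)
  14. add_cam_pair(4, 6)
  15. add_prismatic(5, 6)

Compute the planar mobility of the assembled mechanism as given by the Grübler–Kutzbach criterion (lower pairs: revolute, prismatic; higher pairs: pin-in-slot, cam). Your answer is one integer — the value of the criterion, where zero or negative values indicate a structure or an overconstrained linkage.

M = 3

(L,J1,J2)=(1,0,0); link0 fixed
link1: (2,0,0)
link2: (3,0,0)
P 2-0 [J1]: (3,1,0)
link3: (4,1,0)
PS 0-1 [J2]: (4,1,1)
link4: (5,1,1)
link5: (6,1,1)
PS 0-5 [J2]: (6,1,2)
P 2-5 [J1]: (6,2,2)
P 3-4 [J1]: (6,3,2)
link6: (7,3,2)
R 6-3 [J1]: (7,4,2)
P 3-2 [J1]: (7,5,2)
C 4-6 [J2]: (7,5,3)
P 5-6 [J1]: (7,6,3)
Grübler: 3·6 − 2·6 − 3 = 3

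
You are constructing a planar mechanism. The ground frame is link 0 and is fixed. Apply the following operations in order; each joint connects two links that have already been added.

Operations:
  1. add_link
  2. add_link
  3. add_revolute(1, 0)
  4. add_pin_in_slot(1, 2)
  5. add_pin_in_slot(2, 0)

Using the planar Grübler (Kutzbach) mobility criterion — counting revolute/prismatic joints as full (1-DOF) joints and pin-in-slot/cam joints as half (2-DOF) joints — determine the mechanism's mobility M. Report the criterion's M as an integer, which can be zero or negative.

ground; <1,0,0>
#1 <2,0,0>
#2 <3,0,0>
R:1↔0 J1 <3,1,0>
PS:1↔2 J2 <3,1,1>
PS:2↔0 J2 <3,1,2>
3×2 − 2×1 − 1×2 = 2

M = 2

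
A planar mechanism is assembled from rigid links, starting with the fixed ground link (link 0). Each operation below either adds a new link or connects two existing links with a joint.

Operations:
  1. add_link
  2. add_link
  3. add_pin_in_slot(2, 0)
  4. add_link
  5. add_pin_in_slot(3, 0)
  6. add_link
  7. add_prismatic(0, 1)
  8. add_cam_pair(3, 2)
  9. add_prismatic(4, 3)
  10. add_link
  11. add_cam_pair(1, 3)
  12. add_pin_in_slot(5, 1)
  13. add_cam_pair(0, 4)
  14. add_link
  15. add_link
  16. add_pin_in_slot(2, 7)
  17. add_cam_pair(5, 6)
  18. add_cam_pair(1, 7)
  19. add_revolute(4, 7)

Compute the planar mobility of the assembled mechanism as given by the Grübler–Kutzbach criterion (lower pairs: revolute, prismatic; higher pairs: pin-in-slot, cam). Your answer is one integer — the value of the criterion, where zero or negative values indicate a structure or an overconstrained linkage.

link 0 = ground. State L|J1|J2 = 1|0|0
+link1  2|0|0
+link2  3|0|0
PS(2,0) f=2→J2  3|0|1
+link3  4|0|1
PS(3,0) f=2→J2  4|0|2
+link4  5|0|2
P(0,1) f=1→J1  5|1|2
C(3,2) f=2→J2  5|1|3
P(4,3) f=1→J1  5|2|3
+link5  6|2|3
C(1,3) f=2→J2  6|2|4
PS(5,1) f=2→J2  6|2|5
C(0,4) f=2→J2  6|2|6
+link6  7|2|6
+link7  8|2|6
PS(2,7) f=2→J2  8|2|7
C(5,6) f=2→J2  8|2|8
C(1,7) f=2→J2  8|2|9
R(4,7) f=1→J1  8|3|9
M = 3(8−1)−2·3−9 = 21−6−9 = 6

M = 6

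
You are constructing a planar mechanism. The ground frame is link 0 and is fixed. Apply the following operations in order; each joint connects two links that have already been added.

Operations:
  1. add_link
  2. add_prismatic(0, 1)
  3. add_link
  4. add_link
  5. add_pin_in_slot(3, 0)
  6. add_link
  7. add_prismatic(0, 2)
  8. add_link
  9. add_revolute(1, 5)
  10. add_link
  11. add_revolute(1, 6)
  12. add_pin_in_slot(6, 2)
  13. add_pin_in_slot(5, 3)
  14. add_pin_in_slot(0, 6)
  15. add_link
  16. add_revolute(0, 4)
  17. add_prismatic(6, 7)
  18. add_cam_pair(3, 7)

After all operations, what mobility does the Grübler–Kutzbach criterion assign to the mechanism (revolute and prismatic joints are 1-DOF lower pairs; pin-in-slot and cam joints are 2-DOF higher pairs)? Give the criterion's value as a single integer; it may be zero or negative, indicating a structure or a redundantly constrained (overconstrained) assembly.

[1;0;0] (link 0 is ground)
L+ [2;0;0]
P(0,1)∈J1 [2;1;0]
L+ [3;1;0]
L+ [4;1;0]
PS(3,0)∈J2 [4;1;1]
L+ [5;1;1]
P(0,2)∈J1 [5;2;1]
L+ [6;2;1]
R(1,5)∈J1 [6;3;1]
L+ [7;3;1]
R(1,6)∈J1 [7;4;1]
PS(6,2)∈J2 [7;4;2]
PS(5,3)∈J2 [7;4;3]
PS(0,6)∈J2 [7;4;4]
L+ [8;4;4]
R(0,4)∈J1 [8;5;4]
P(6,7)∈J1 [8;6;4]
C(3,7)∈J2 [8;6;5]
mobility = 21 − 12 − 5 = 4

M = 4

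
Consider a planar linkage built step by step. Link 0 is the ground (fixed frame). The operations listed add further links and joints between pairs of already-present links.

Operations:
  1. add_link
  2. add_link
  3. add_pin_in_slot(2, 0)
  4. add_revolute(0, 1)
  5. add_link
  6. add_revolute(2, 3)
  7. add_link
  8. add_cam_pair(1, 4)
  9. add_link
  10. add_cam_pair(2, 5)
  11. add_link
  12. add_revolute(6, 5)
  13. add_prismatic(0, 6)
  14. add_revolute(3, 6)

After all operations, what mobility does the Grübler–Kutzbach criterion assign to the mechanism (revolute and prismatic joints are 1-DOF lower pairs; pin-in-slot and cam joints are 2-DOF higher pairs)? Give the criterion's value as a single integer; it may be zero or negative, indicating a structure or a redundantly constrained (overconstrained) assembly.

M = 5

(L,J1,J2)=(1,0,0); link0 fixed
link1: (2,0,0)
link2: (3,0,0)
PS 2-0 [J2]: (3,0,1)
R 0-1 [J1]: (3,1,1)
link3: (4,1,1)
R 2-3 [J1]: (4,2,1)
link4: (5,2,1)
C 1-4 [J2]: (5,2,2)
link5: (6,2,2)
C 2-5 [J2]: (6,2,3)
link6: (7,2,3)
R 6-5 [J1]: (7,3,3)
P 0-6 [J1]: (7,4,3)
R 3-6 [J1]: (7,5,3)
Grübler: 3·6 − 2·5 − 3 = 5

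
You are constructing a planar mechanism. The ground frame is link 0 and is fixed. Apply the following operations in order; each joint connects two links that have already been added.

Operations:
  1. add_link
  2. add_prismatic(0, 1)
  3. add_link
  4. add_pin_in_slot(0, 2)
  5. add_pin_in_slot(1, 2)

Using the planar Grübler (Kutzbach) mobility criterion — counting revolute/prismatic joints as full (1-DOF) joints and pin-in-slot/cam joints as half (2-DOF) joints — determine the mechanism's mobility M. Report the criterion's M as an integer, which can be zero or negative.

M = 2

[1;0;0] (link 0 is ground)
L+ [2;0;0]
P(0,1)∈J1 [2;1;0]
L+ [3;1;0]
PS(0,2)∈J2 [3;1;1]
PS(1,2)∈J2 [3;1;2]
mobility = 6 − 2 − 2 = 2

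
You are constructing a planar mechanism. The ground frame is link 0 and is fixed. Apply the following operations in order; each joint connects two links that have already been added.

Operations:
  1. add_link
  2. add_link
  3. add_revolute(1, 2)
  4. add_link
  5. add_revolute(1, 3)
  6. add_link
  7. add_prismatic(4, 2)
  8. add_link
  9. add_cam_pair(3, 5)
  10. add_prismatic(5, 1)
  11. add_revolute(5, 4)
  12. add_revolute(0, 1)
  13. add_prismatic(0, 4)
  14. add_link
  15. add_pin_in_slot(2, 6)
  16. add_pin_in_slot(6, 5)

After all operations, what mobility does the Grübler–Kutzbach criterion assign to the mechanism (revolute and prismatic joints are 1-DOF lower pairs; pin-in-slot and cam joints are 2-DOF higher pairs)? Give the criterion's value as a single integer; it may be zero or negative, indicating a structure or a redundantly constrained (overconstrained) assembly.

link 0 = ground. State L|J1|J2 = 1|0|0
+link1  2|0|0
+link2  3|0|0
R(1,2) f=1→J1  3|1|0
+link3  4|1|0
R(1,3) f=1→J1  4|2|0
+link4  5|2|0
P(4,2) f=1→J1  5|3|0
+link5  6|3|0
C(3,5) f=2→J2  6|3|1
P(5,1) f=1→J1  6|4|1
R(5,4) f=1→J1  6|5|1
R(0,1) f=1→J1  6|6|1
P(0,4) f=1→J1  6|7|1
+link6  7|7|1
PS(2,6) f=2→J2  7|7|2
PS(6,5) f=2→J2  7|7|3
M = 3(7−1)−2·7−3 = 18−14−3 = 1

M = 1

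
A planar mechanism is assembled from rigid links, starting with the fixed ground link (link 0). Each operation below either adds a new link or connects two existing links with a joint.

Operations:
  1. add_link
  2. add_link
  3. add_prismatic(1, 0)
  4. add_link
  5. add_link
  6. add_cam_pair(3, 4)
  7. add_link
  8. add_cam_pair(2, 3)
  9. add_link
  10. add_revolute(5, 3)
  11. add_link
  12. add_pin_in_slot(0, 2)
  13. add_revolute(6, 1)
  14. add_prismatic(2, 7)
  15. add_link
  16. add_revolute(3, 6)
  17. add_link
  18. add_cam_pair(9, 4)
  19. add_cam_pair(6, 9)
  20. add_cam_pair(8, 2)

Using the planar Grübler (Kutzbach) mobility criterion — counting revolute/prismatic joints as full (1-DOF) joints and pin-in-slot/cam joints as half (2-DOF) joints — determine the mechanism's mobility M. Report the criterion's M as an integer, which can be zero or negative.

M = 11

(L,J1,J2)=(1,0,0); link0 fixed
link1: (2,0,0)
link2: (3,0,0)
P 1-0 [J1]: (3,1,0)
link3: (4,1,0)
link4: (5,1,0)
C 3-4 [J2]: (5,1,1)
link5: (6,1,1)
C 2-3 [J2]: (6,1,2)
link6: (7,1,2)
R 5-3 [J1]: (7,2,2)
link7: (8,2,2)
PS 0-2 [J2]: (8,2,3)
R 6-1 [J1]: (8,3,3)
P 2-7 [J1]: (8,4,3)
link8: (9,4,3)
R 3-6 [J1]: (9,5,3)
link9: (10,5,3)
C 9-4 [J2]: (10,5,4)
C 6-9 [J2]: (10,5,5)
C 8-2 [J2]: (10,5,6)
Grübler: 3·9 − 2·5 − 6 = 11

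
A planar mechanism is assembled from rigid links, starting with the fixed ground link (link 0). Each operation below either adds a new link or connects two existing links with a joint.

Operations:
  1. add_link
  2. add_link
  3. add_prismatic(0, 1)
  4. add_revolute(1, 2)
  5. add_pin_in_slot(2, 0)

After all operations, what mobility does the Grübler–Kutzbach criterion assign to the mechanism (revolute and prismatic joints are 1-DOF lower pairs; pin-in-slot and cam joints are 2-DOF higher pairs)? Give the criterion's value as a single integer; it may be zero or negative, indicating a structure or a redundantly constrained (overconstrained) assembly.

L=1 J1=0 J2=0
add link → L=2 J1=0 J2=0
add link → L=3 J1=0 J2=0
P@0,1 dof=1 J1 → L=3 J1=1 J2=0
R@1,2 dof=1 J1 → L=3 J1=2 J2=0
PS@2,0 dof=2 J2 → L=3 J1=2 J2=1
M=3(L−1)−2J1−J2=3·2−2·2−1=1

M = 1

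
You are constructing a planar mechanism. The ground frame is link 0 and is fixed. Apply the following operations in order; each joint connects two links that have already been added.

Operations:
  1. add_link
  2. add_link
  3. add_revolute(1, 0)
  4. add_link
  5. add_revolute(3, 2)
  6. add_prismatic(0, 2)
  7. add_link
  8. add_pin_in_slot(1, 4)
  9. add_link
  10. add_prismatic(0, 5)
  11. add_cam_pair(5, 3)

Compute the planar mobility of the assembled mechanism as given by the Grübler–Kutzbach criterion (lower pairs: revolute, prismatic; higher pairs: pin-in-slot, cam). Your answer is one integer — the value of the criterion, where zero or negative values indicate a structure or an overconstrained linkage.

(L,J1,J2)=(1,0,0); link0 fixed
link1: (2,0,0)
link2: (3,0,0)
R 1-0 [J1]: (3,1,0)
link3: (4,1,0)
R 3-2 [J1]: (4,2,0)
P 0-2 [J1]: (4,3,0)
link4: (5,3,0)
PS 1-4 [J2]: (5,3,1)
link5: (6,3,1)
P 0-5 [J1]: (6,4,1)
C 5-3 [J2]: (6,4,2)
Grübler: 3·5 − 2·4 − 2 = 5

M = 5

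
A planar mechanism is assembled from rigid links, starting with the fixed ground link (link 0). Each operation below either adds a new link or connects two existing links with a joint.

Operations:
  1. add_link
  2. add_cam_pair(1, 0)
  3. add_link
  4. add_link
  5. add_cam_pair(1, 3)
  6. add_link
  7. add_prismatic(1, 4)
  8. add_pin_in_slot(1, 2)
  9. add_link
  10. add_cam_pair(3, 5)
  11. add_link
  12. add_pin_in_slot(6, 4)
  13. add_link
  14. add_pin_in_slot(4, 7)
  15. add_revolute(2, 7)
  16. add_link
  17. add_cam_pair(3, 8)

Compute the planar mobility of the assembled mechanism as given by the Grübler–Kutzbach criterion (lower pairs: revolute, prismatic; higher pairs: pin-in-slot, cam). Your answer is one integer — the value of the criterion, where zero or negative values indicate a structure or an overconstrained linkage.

(L,J1,J2)=(1,0,0); link0 fixed
link1: (2,0,0)
C 1-0 [J2]: (2,0,1)
link2: (3,0,1)
link3: (4,0,1)
C 1-3 [J2]: (4,0,2)
link4: (5,0,2)
P 1-4 [J1]: (5,1,2)
PS 1-2 [J2]: (5,1,3)
link5: (6,1,3)
C 3-5 [J2]: (6,1,4)
link6: (7,1,4)
PS 6-4 [J2]: (7,1,5)
link7: (8,1,5)
PS 4-7 [J2]: (8,1,6)
R 2-7 [J1]: (8,2,6)
link8: (9,2,6)
C 3-8 [J2]: (9,2,7)
Grübler: 3·8 − 2·2 − 7 = 13

M = 13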